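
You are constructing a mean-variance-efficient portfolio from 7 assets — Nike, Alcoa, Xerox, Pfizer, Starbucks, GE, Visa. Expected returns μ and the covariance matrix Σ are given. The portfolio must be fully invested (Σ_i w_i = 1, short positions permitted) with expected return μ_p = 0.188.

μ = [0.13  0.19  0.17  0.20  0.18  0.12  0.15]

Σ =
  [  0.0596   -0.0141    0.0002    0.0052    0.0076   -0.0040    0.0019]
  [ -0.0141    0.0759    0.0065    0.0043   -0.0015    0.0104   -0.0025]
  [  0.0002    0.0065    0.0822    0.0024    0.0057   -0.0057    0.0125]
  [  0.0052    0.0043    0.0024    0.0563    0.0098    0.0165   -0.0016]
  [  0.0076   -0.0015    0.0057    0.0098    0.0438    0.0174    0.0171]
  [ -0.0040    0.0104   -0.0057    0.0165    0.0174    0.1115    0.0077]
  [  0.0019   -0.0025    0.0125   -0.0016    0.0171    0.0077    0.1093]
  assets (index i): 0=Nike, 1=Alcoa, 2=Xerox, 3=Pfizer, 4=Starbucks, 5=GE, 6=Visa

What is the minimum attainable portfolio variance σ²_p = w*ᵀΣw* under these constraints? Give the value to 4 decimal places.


0.0181

x=Σ⁻¹μ = [2.2313  2.7087  1.4682  2.6015  2.6666  0.1196  0.8401]
y=Σ⁻¹𝟙 = [17.8354  14.8662  9.1711  11.2419  12.3171  4.6880  6.0376]
a=μᵀx=2.194959  b=𝟙ᵀx=12.635929  c=𝟙ᵀy=76.157316  D=ac−b²=7.495467
λ₁=(c·0.188−b)/D = (76.157316·0.188−12.635929)/7.495467 = 0.224355
λ₂=(a−b·0.188)/D = (2.194959−12.635929·0.188)/7.495467 = -0.024094
w* = 0.224355·x + -0.024094·y:
  w_0 = 0.224355·2.2313 + -0.024094·17.8354 = 0.0709  (Nike)
  w_1 = 0.224355·2.7087 + -0.024094·14.8662 = 0.2495  (Alcoa)
  w_2 = 0.224355·1.4682 + -0.024094·9.1711 = 0.1084  (Xerox)
  w_3 = 0.224355·2.6015 + -0.024094·11.2419 = 0.3128  (Pfizer)
  w_4 = 0.224355·2.6666 + -0.024094·12.3171 = 0.3015  (Starbucks)
  w_5 = 0.224355·0.1196 + -0.024094·4.6880 = -0.0861  (GE)
  w_6 = 0.224355·0.8401 + -0.024094·6.0376 = 0.0430  (Visa)
Σw_i=1.0000  μᵀw=0.1880
σ²=wᵀΣw=λ₁·μ_p+λ₂ = 0.224355·0.188 + -0.024094 = 0.018085 ≈ 0.0181


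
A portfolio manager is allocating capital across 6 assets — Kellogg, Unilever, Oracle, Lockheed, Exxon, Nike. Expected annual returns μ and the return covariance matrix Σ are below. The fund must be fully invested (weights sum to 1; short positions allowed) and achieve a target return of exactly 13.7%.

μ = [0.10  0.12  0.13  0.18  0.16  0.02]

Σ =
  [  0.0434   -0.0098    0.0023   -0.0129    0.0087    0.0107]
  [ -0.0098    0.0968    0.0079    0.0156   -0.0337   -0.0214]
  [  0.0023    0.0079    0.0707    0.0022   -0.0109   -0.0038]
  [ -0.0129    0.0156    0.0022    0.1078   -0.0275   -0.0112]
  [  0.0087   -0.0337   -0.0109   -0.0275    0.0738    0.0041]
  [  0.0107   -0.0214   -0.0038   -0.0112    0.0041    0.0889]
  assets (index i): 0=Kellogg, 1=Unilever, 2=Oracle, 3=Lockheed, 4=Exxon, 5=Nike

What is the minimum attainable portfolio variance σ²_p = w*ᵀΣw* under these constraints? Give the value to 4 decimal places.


0.0092

g=Σ⁻¹μ = [2.5288  2.5600  2.0938  2.7434  4.3275  0.7724]
h=Σ⁻¹𝟙 = [22.7967  21.9873  15.6782  17.4616  28.8733  15.3360]
a=μᵀg=2.033928  b=𝟙ᵀg=15.025851  c=𝟙ᵀh=122.133110  D=ac−b²=22.633760
λ₁=(c·0.137−b)/D = (122.133110·0.137−15.025851)/22.633760 = 0.075391
λ₂=(a−b·0.137)/D = (2.033928−15.025851·0.137)/22.633760 = -0.001087
w* = 0.075391·g + -0.001087·h:
  w_0 = 0.075391·2.5288 + -0.001087·22.7967 = 0.1659  (Kellogg)
  w_1 = 0.075391·2.5600 + -0.001087·21.9873 = 0.1691  (Unilever)
  w_2 = 0.075391·2.0938 + -0.001087·15.6782 = 0.1408  (Oracle)
  w_3 = 0.075391·2.7434 + -0.001087·17.4616 = 0.1878  (Lockheed)
  w_4 = 0.075391·4.3275 + -0.001087·28.8733 = 0.2949  (Exxon)
  w_5 = 0.075391·0.7724 + -0.001087·15.3360 = 0.0416  (Nike)
Σw_i=1.0000  μᵀw=0.1370
σ²=wᵀΣw=λ₁·μ_p+λ₂ = 0.075391·0.137 + -0.001087 = 0.009241 ≈ 0.0092


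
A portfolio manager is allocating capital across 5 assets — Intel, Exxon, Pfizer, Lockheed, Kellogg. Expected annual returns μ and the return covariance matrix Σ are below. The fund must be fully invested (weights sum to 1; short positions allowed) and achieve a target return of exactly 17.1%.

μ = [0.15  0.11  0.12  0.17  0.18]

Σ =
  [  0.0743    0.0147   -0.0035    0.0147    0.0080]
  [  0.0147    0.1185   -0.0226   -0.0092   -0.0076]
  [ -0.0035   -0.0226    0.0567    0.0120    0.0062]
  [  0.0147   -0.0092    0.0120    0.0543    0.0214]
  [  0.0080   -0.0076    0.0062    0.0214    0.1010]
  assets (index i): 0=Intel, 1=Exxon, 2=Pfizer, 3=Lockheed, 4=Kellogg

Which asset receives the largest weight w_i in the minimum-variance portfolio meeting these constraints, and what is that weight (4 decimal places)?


Lockheed (0.5331)

u=Σ⁻¹μ = [1.3034  1.4229  2.1963  2.0544  1.2159]
v=Σ⁻¹𝟙 = [9.0564  12.4252  20.0941  11.0500  6.5438]
a=μᵀu=1.183699  b=𝟙ᵀu=8.192924  c=𝟙ᵀv=59.169612  D=ac−b²=2.914995
λ₁=(c·0.171−b)/D = (59.169612·0.171−8.192924)/2.914995 = 0.660406
λ₂=(a−b·0.171)/D = (1.183699−8.192924·0.171)/2.914995 = -0.074543
w* = 0.660406·u + -0.074543·v:
  w_0 = 0.660406·1.3034 + -0.074543·9.0564 = 0.1857  (Intel)
  w_1 = 0.660406·1.4229 + -0.074543·12.4252 = 0.0135  (Exxon)
  w_2 = 0.660406·2.1963 + -0.074543·20.0941 = -0.0474  (Pfizer)
  w_3 = 0.660406·2.0544 + -0.074543·11.0500 = 0.5331  (Lockheed)
  w_4 = 0.660406·1.2159 + -0.074543·6.5438 = 0.3152  (Kellogg)
Σw_i=1.0000  μᵀw=0.1710
σ²=wᵀΣw=λ₁·μ_p+λ₂ = 0.660406·0.171 + -0.074543 = 0.038387 ≈ 0.0384


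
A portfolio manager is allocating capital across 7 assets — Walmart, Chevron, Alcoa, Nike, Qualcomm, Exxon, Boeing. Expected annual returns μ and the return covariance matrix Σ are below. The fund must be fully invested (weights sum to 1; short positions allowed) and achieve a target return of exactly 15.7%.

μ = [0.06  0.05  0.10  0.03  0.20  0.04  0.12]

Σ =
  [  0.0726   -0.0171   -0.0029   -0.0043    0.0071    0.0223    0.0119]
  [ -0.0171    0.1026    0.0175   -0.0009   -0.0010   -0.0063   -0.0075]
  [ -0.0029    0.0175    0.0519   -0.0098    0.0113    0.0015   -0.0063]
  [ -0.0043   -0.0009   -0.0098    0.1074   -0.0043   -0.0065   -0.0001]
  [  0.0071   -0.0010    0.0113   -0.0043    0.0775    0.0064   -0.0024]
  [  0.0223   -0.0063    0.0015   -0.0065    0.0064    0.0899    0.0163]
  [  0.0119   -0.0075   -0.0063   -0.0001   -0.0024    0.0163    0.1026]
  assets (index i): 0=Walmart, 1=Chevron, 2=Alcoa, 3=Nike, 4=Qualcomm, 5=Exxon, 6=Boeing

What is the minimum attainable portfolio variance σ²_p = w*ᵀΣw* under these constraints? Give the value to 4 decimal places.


0.0308

g=Σ⁻¹μ = [0.5991  0.4406  1.5546  0.5415  2.3801  -0.0636  1.2941]
h=Σ⁻¹𝟙 = [13.0590  10.1989  17.7069  12.3442  9.6624  6.8370  9.2166]
a=μᵀg=0.858460  b=𝟙ᵀg=6.746455  c=𝟙ᵀh=79.025059  D=ac−b²=22.325222
λ₁=(c·0.157−b)/D = (79.025059·0.157−6.746455)/22.325222 = 0.253546
λ₂=(a−b·0.157)/D = (0.858460−6.746455·0.157)/22.325222 = -0.008991
w* = 0.253546·g + -0.008991·h:
  w_0 = 0.253546·0.5991 + -0.008991·13.0590 = 0.0345  (Walmart)
  w_1 = 0.253546·0.4406 + -0.008991·10.1989 = 0.0200  (Chevron)
  w_2 = 0.253546·1.5546 + -0.008991·17.7069 = 0.2350  (Alcoa)
  w_3 = 0.253546·0.5415 + -0.008991·12.3442 = 0.0263  (Nike)
  w_4 = 0.253546·2.3801 + -0.008991·9.6624 = 0.5166  (Qualcomm)
  w_5 = 0.253546·-0.0636 + -0.008991·6.8370 = -0.0776  (Exxon)
  w_6 = 0.253546·1.2941 + -0.008991·9.2166 = 0.2452  (Boeing)
Σw_i=1.0000  μᵀw=0.1570
σ²=wᵀΣw=λ₁·μ_p+λ₂ = 0.253546·0.157 + -0.008991 = 0.030815 ≈ 0.0308


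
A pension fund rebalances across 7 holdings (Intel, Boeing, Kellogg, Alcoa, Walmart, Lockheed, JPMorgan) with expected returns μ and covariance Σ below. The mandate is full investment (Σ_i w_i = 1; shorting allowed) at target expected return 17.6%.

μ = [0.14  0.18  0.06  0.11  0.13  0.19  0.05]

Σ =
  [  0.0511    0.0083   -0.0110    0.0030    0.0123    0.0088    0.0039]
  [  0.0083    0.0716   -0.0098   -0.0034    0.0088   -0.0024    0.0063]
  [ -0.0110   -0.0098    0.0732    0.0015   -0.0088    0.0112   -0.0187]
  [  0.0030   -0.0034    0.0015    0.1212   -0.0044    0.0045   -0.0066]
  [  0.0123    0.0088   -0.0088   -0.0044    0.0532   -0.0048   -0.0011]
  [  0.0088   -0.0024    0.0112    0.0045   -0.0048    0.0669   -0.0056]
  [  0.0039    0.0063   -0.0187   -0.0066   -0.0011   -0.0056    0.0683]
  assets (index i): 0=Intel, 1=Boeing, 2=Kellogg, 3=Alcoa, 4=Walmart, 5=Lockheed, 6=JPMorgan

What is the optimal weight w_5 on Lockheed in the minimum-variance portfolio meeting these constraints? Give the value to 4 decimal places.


u=Σ⁻¹μ = [1.5304  2.2899  1.5110  0.9650  2.3063  2.6686  1.1964]
v=Σ⁻¹𝟙 = [13.4976  12.1067  23.0576  9.3931  19.8167  12.3196  21.3038]
a=μᵀu=1.689932  b=𝟙ᵀu=12.467645  c=𝟙ᵀv=111.495015  D=ac−b²=32.976843
λ₁=(c·0.176−b)/D = (111.495015·0.176−12.467645)/32.976843 = 0.216985
λ₂=(a−b·0.176)/D = (1.689932−12.467645·0.176)/32.976843 = -0.015295
w* = 0.216985·u + -0.015295·v:
  w_0 = 0.216985·1.5304 + -0.015295·13.4976 = 0.1256  (Intel)
  w_1 = 0.216985·2.2899 + -0.015295·12.1067 = 0.3117  (Boeing)
  w_2 = 0.216985·1.5110 + -0.015295·23.0576 = -0.0248  (Kellogg)
  w_3 = 0.216985·0.9650 + -0.015295·9.3931 = 0.0657  (Alcoa)
  w_4 = 0.216985·2.3063 + -0.015295·19.8167 = 0.1973  (Walmart)
  w_5 = 0.216985·2.6686 + -0.015295·12.3196 = 0.3906  (Lockheed)
  w_6 = 0.216985·1.1964 + -0.015295·21.3038 = -0.0662  (JPMorgan)
Σw_i=1.0000  μᵀw=0.1760
σ²=wᵀΣw=λ₁·μ_p+λ₂ = 0.216985·0.176 + -0.015295 = 0.022895 ≈ 0.0229

0.3906


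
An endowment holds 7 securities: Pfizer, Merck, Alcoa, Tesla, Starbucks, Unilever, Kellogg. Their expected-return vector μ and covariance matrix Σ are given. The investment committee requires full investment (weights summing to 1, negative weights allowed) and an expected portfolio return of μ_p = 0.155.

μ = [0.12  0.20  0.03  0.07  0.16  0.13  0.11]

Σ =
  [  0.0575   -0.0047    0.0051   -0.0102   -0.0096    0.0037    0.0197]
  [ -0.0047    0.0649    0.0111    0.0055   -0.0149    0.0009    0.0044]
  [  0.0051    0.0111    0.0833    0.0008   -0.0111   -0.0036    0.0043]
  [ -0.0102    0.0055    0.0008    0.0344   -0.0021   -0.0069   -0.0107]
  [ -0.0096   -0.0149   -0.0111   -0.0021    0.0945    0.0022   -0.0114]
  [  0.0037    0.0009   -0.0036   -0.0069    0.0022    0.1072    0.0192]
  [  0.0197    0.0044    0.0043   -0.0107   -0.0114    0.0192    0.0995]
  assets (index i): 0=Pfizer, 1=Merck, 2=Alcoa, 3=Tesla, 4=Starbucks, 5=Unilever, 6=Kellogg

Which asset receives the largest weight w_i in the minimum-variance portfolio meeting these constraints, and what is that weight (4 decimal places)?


p=Σ⁻¹μ = [3.0250  3.5967  0.0345  2.9762  2.7053  1.0777  0.7681]
q=Σ⁻¹𝟙 = [24.2005  15.5603  10.4842  39.1955  18.4227  9.3106  8.6467]
a=μᵀp=1.949145  b=𝟙ᵀp=14.183496  c=𝟙ᵀq=125.820612  D=ac−b²=44.071069
λ₁=(c·0.155−b)/D = (125.820612·0.155−14.183496)/44.071069 = 0.120685
λ₂=(a−b·0.155)/D = (1.949145−14.183496·0.155)/44.071069 = -0.005657
w* = 0.120685·p + -0.005657·q:
  w_0 = 0.120685·3.0250 + -0.005657·24.2005 = 0.2282  (Pfizer)
  w_1 = 0.120685·3.5967 + -0.005657·15.5603 = 0.3460  (Merck)
  w_2 = 0.120685·0.0345 + -0.005657·10.4842 = -0.0551  (Alcoa)
  w_3 = 0.120685·2.9762 + -0.005657·39.1955 = 0.1375  (Tesla)
  w_4 = 0.120685·2.7053 + -0.005657·18.4227 = 0.2223  (Starbucks)
  w_5 = 0.120685·1.0777 + -0.005657·9.3106 = 0.0774  (Unilever)
  w_6 = 0.120685·0.7681 + -0.005657·8.6467 = 0.0438  (Kellogg)
Σw_i=1.0000  μᵀw=0.1550
σ²=wᵀΣw=λ₁·μ_p+λ₂ = 0.120685·0.155 + -0.005657 = 0.013049 ≈ 0.0130

Merck (0.3460)


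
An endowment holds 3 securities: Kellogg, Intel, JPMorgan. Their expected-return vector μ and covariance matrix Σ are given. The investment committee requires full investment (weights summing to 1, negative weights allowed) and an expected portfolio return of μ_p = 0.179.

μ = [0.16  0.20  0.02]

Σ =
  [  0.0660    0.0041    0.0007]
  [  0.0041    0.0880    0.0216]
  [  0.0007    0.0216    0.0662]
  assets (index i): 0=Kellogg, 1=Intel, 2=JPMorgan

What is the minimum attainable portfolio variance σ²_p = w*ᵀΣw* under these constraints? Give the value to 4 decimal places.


x=Σ⁻¹μ = [2.2875  2.2806  -0.4662]
y=Σ⁻¹𝟙 = [14.5455  7.6267  12.4635]
a=μᵀx=0.812794  b=𝟙ᵀx=4.101903  c=𝟙ᵀy=34.635734  D=ac−b²=11.326113
λ₁=(c·0.179−b)/D = (34.635734·0.179−4.101903)/11.326113 = 0.185226
λ₂=(a−b·0.179)/D = (0.812794−4.101903·0.179)/11.326113 = 0.006936
w* = 0.185226·x + 0.006936·y:
  w_0 = 0.185226·2.2875 + 0.006936·14.5455 = 0.5246  (Kellogg)
  w_1 = 0.185226·2.2806 + 0.006936·7.6267 = 0.4753  (Intel)
  w_2 = 0.185226·-0.4662 + 0.006936·12.4635 = 0.0001  (JPMorgan)
Σw_i=1.0000  μᵀw=0.1790
σ²=wᵀΣw=λ₁·μ_p+λ₂ = 0.185226·0.179 + 0.006936 = 0.040091 ≈ 0.0401

0.0401


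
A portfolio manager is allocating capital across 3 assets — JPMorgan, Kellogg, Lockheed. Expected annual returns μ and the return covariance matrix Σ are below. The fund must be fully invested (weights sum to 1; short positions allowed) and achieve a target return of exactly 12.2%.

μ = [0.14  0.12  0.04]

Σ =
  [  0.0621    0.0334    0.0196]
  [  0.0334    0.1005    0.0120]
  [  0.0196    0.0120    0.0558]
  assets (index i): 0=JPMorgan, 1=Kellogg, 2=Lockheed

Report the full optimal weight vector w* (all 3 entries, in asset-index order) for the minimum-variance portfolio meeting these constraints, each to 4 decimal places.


0.6500  0.2125  0.1375

g=Σ⁻¹μ = [1.9939  0.5434  -0.1004]
h=Σ⁻¹𝟙 = [8.9170  5.3585  13.6366]
a=μᵀg=0.340330  b=𝟙ᵀg=2.436872  c=𝟙ᵀh=27.912182  D=ac−b²=3.561019
λ₁=(c·0.122−b)/D = (27.912182·0.122−2.436872)/3.561019 = 0.271949
λ₂=(a−b·0.122)/D = (0.340330−2.436872·0.122)/3.561019 = 0.012084
w* = 0.271949·g + 0.012084·h:
  w_0 = 0.271949·1.9939 + 0.012084·8.9170 = 0.6500  (JPMorgan)
  w_1 = 0.271949·0.5434 + 0.012084·5.3585 = 0.2125  (Kellogg)
  w_2 = 0.271949·-0.1004 + 0.012084·13.6366 = 0.1375  (Lockheed)
Σw_i=1.0000  μᵀw=0.1220
σ²=wᵀΣw=λ₁·μ_p+λ₂ = 0.271949·0.122 + 0.012084 = 0.045262 ≈ 0.0453


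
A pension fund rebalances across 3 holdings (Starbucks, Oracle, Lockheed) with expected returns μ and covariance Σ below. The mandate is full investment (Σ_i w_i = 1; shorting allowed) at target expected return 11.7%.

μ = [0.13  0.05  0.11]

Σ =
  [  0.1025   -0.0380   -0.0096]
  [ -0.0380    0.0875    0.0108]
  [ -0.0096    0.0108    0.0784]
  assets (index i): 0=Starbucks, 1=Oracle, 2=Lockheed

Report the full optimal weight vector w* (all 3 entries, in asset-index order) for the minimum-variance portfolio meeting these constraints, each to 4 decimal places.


0.4983  0.0494  0.4523

u=Σ⁻¹μ = [1.8478  1.1931  1.4650]
v=Σ⁻¹𝟙 = [17.3909  17.4406  12.4821]
a=μᵀu=0.461017  b=𝟙ᵀu=4.505875  c=𝟙ᵀv=47.313547  D=ac−b²=1.509448
λ₁=(c·0.117−b)/D = (47.313547·0.117−4.505875)/1.509448 = 0.682242
λ₂=(a−b·0.117)/D = (0.461017−4.505875·0.117)/1.509448 = -0.043837
w* = 0.682242·u + -0.043837·v:
  w_0 = 0.682242·1.8478 + -0.043837·17.3909 = 0.4983  (Starbucks)
  w_1 = 0.682242·1.1931 + -0.043837·17.4406 = 0.0494  (Oracle)
  w_2 = 0.682242·1.4650 + -0.043837·12.4821 = 0.4523  (Lockheed)
Σw_i=1.0000  μᵀw=0.1170
σ²=wᵀΣw=λ₁·μ_p+λ₂ = 0.682242·0.117 + -0.043837 = 0.035985 ≈ 0.0360


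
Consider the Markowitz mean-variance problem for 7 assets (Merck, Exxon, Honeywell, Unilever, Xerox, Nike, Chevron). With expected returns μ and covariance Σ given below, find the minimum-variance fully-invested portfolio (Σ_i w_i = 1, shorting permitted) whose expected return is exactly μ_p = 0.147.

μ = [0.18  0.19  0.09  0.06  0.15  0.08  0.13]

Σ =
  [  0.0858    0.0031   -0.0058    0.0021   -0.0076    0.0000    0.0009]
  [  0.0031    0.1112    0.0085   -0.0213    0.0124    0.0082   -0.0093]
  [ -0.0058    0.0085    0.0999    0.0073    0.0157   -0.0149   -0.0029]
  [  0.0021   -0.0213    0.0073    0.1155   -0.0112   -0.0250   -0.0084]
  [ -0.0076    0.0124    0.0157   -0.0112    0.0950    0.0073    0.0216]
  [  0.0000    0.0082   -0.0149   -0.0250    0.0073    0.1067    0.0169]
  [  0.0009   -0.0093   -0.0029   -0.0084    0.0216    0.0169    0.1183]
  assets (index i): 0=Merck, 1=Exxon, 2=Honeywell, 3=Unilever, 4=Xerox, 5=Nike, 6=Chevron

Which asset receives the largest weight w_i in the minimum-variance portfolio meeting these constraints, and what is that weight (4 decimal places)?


Merck (0.2766)

g=Σ⁻¹μ = [2.1616  1.6884  0.7433  1.0979  1.2594  0.7404  0.9757]
h=Σ⁻¹𝟙 = [12.2531  9.3599  9.6540  13.3040  7.7347  11.4437  7.2299]
a=μᵀg=1.217629  b=𝟙ᵀg=8.666627  c=𝟙ᵀh=70.979315  D=ac−b²=11.316071
λ₁=(c·0.147−b)/D = (70.979315·0.147−8.666627)/11.316071 = 0.156179
λ₂=(a−b·0.147)/D = (1.217629−8.666627·0.147)/11.316071 = -0.004981
w* = 0.156179·g + -0.004981·h:
  w_0 = 0.156179·2.1616 + -0.004981·12.2531 = 0.2766  (Merck)
  w_1 = 0.156179·1.6884 + -0.004981·9.3599 = 0.2171  (Exxon)
  w_2 = 0.156179·0.7433 + -0.004981·9.6540 = 0.0680  (Honeywell)
  w_3 = 0.156179·1.0979 + -0.004981·13.3040 = 0.1052  (Unilever)
  w_4 = 0.156179·1.2594 + -0.004981·7.7347 = 0.1582  (Xerox)
  w_5 = 0.156179·0.7404 + -0.004981·11.4437 = 0.0586  (Nike)
  w_6 = 0.156179·0.9757 + -0.004981·7.2299 = 0.1164  (Chevron)
Σw_i=1.0000  μᵀw=0.1470
σ²=wᵀΣw=λ₁·μ_p+λ₂ = 0.156179·0.147 + -0.004981 = 0.017977 ≈ 0.0180


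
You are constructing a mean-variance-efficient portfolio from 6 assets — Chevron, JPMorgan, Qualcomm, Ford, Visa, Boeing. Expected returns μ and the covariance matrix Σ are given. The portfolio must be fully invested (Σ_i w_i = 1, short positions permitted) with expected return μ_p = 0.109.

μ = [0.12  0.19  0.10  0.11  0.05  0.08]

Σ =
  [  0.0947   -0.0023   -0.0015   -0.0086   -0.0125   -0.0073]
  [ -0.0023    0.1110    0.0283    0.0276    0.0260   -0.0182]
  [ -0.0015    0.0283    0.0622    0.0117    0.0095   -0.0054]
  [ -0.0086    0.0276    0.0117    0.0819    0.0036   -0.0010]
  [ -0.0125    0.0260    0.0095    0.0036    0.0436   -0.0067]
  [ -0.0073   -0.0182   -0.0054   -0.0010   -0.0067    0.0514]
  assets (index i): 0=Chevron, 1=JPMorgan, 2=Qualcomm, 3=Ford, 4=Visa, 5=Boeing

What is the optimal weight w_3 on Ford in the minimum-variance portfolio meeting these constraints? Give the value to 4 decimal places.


p=Σ⁻¹μ = [1.7082  1.5231  0.8823  0.8767  0.8569  2.5598]
q=Σ⁻¹𝟙 = [17.5694  1.6677  11.8491  10.9181  27.7385  27.6140]
a=μᵀp=0.926684  b=𝟙ᵀp=8.407131  c=𝟙ᵀq=97.356761  D=ac−b²=19.539067
λ₁=(c·0.109−b)/D = (97.356761·0.109−8.407131)/19.539067 = 0.112838
λ₂=(a−b·0.109)/D = (0.926684−8.407131·0.109)/19.539067 = 0.000527
w* = 0.112838·p + 0.000527·q:
  w_0 = 0.112838·1.7082 + 0.000527·17.5694 = 0.2020  (Chevron)
  w_1 = 0.112838·1.5231 + 0.000527·1.6677 = 0.1727  (JPMorgan)
  w_2 = 0.112838·0.8823 + 0.000527·11.8491 = 0.1058  (Qualcomm)
  w_3 = 0.112838·0.8767 + 0.000527·10.9181 = 0.1047  (Ford)
  w_4 = 0.112838·0.8569 + 0.000527·27.7385 = 0.1113  (Visa)
  w_5 = 0.112838·2.5598 + 0.000527·27.6140 = 0.3034  (Boeing)
Σw_i=1.0000  μᵀw=0.1090
σ²=wᵀΣw=λ₁·μ_p+λ₂ = 0.112838·0.109 + 0.000527 = 0.012827 ≈ 0.0128

0.1047


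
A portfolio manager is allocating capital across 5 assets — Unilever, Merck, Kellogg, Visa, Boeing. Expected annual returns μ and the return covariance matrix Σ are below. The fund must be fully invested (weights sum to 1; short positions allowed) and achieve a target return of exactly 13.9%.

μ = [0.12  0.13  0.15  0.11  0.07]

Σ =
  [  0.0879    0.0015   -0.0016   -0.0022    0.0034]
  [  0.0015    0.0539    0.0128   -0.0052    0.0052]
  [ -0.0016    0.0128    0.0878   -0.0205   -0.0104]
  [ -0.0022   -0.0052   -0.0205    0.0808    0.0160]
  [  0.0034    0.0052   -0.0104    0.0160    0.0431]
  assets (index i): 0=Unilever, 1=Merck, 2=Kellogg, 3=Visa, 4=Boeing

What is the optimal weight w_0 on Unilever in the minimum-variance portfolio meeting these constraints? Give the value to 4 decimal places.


g=Σ⁻¹μ = [1.3715  1.9695  1.9993  1.8177  1.0860]
h=Σ⁻¹𝟙 = [11.0051  14.1494  14.9728  13.5839  19.1967]
a=μᵀg=0.996475  b=𝟙ᵀg=8.243964  c=𝟙ᵀh=72.908021  D=ac−b²=4.688070
λ₁=(c·0.139−b)/D = (72.908021·0.139−8.243964)/4.688070 = 0.403204
λ₂=(a−b·0.139)/D = (0.996475−8.243964·0.139)/4.688070 = -0.031876
w* = 0.403204·g + -0.031876·h:
  w_0 = 0.403204·1.3715 + -0.031876·11.0051 = 0.2022  (Unilever)
  w_1 = 0.403204·1.9695 + -0.031876·14.1494 = 0.3431  (Merck)
  w_2 = 0.403204·1.9993 + -0.031876·14.9728 = 0.3289  (Kellogg)
  w_3 = 0.403204·1.8177 + -0.031876·13.5839 = 0.2999  (Visa)
  w_4 = 0.403204·1.0860 + -0.031876·19.1967 = -0.1740  (Boeing)
Σw_i=1.0000  μᵀw=0.1390
σ²=wᵀΣw=λ₁·μ_p+λ₂ = 0.403204·0.139 + -0.031876 = 0.024170 ≈ 0.0242

0.2022


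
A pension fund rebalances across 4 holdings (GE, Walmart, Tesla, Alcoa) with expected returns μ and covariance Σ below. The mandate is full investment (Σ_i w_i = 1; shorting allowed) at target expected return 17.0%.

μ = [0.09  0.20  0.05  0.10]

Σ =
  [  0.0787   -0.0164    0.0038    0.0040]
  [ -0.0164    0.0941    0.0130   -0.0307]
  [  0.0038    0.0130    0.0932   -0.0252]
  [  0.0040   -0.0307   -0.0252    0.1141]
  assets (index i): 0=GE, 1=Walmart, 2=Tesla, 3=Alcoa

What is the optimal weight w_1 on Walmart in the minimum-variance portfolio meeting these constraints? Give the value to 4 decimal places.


p=Σ⁻¹μ = [1.6345  2.8968  0.5296  1.7155]
q=Σ⁻¹𝟙 = [14.7996  16.5591  11.9651  15.3434]
a=μᵀp=0.924489  b=𝟙ᵀp=6.776381  c=𝟙ᵀq=58.667231  D=ac−b²=8.317863
λ₁=(c·0.170−b)/D = (58.667231·0.170−6.776381)/8.317863 = 0.384359
λ₂=(a−b·0.170)/D = (0.924489−6.776381·0.170)/8.317863 = -0.027350
w* = 0.384359·p + -0.027350·q:
  w_0 = 0.384359·1.6345 + -0.027350·14.7996 = 0.2234  (GE)
  w_1 = 0.384359·2.8968 + -0.027350·16.5591 = 0.6605  (Walmart)
  w_2 = 0.384359·0.5296 + -0.027350·11.9651 = -0.1237  (Tesla)
  w_3 = 0.384359·1.7155 + -0.027350·15.3434 = 0.2397  (Alcoa)
Σw_i=1.0000  μᵀw=0.1700
σ²=wᵀΣw=λ₁·μ_p+λ₂ = 0.384359·0.170 + -0.027350 = 0.037991 ≈ 0.0380

0.6605


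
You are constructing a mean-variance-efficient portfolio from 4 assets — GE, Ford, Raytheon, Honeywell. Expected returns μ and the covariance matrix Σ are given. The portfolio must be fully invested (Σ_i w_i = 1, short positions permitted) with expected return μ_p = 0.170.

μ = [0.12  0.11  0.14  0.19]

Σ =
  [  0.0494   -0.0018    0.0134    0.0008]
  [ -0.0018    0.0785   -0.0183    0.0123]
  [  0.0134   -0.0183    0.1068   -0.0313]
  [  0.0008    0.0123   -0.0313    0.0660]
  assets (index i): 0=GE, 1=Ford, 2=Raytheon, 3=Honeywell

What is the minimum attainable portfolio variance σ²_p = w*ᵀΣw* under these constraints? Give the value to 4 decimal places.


0.0247

x=Σ⁻¹μ = [1.7608  1.4215  2.4312  3.7455]
y=Σ⁻¹𝟙 = [16.2295  13.6185  15.4464  19.7421]
a=μᵀx=1.419683  b=𝟙ᵀx=9.359073  c=𝟙ᵀy=65.036519  D=ac−b²=4.739000
λ₁=(c·0.170−b)/D = (65.036519·0.170−9.359073)/4.739000 = 0.358121
λ₂=(a−b·0.170)/D = (1.419683−9.359073·0.170)/4.739000 = -0.036159
w* = 0.358121·x + -0.036159·y:
  w_0 = 0.358121·1.7608 + -0.036159·16.2295 = 0.0437  (GE)
  w_1 = 0.358121·1.4215 + -0.036159·13.6185 = 0.0166  (Ford)
  w_2 = 0.358121·2.4312 + -0.036159·15.4464 = 0.3121  (Raytheon)
  w_3 = 0.358121·3.7455 + -0.036159·19.7421 = 0.6275  (Honeywell)
Σw_i=1.0000  μᵀw=0.1700
σ²=wᵀΣw=λ₁·μ_p+λ₂ = 0.358121·0.170 + -0.036159 = 0.024721 ≈ 0.0247


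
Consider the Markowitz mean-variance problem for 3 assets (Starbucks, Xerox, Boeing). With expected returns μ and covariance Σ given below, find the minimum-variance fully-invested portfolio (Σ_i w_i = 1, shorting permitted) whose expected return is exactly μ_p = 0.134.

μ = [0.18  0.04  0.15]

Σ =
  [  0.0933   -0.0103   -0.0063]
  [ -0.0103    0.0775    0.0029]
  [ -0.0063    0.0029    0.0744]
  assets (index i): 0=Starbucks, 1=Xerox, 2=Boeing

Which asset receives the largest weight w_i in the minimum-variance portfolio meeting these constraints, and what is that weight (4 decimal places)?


u=Σ⁻¹μ = [2.1555  0.7214  2.1705]
v=Σ⁻¹𝟙 = [13.2247  14.1366  14.0097]
a=μᵀu=0.742418  b=𝟙ᵀu=5.047368  c=𝟙ᵀv=41.371013  D=ac−b²=5.238644
λ₁=(c·0.134−b)/D = (41.371013·0.134−5.047368)/5.238644 = 0.094747
λ₂=(a−b·0.134)/D = (0.742418−5.047368·0.134)/5.238644 = 0.012612
w* = 0.094747·u + 0.012612·v:
  w_0 = 0.094747·2.1555 + 0.012612·13.2247 = 0.3710  (Starbucks)
  w_1 = 0.094747·0.7214 + 0.012612·14.1366 = 0.2466  (Xerox)
  w_2 = 0.094747·2.1705 + 0.012612·14.0097 = 0.3823  (Boeing)
Σw_i=1.0000  μᵀw=0.1340
σ²=wᵀΣw=λ₁·μ_p+λ₂ = 0.094747·0.134 + 0.012612 = 0.025308 ≈ 0.0253

Boeing (0.3823)


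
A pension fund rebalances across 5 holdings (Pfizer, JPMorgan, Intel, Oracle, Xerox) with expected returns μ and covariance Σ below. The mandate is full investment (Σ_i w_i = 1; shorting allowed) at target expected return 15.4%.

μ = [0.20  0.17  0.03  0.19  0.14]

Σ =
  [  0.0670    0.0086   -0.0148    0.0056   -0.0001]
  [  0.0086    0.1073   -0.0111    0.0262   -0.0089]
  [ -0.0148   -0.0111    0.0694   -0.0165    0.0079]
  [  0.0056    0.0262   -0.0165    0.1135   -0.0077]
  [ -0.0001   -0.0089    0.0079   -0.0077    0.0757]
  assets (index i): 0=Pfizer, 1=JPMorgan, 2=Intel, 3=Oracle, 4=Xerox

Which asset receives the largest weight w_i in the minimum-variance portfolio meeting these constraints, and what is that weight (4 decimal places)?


Pfizer (0.3197)

p=Σ⁻¹μ = [3.0072  1.2729  1.4223  1.5753  2.0148]
q=Σ⁻¹𝟙 = [17.5070  8.7234  20.3699  9.7850  13.1283]
a=μᵀp=1.441889  b=𝟙ᵀp=9.292592  c=𝟙ᵀq=69.513642  D=ac−b²=13.878658
λ₁=(c·0.154−b)/D = (69.513642·0.154−9.292592)/13.878658 = 0.101776
λ₂=(a−b·0.154)/D = (1.441889−9.292592·0.154)/13.878658 = 0.000780
w* = 0.101776·p + 0.000780·q:
  w_0 = 0.101776·3.0072 + 0.000780·17.5070 = 0.3197  (Pfizer)
  w_1 = 0.101776·1.2729 + 0.000780·8.7234 = 0.1364  (JPMorgan)
  w_2 = 0.101776·1.4223 + 0.000780·20.3699 = 0.1607  (Intel)
  w_3 = 0.101776·1.5753 + 0.000780·9.7850 = 0.1680  (Oracle)
  w_4 = 0.101776·2.0148 + 0.000780·13.1283 = 0.2153  (Xerox)
Σw_i=1.0000  μᵀw=0.1540
σ²=wᵀΣw=λ₁·μ_p+λ₂ = 0.101776·0.154 + 0.000780 = 0.016454 ≈ 0.0165


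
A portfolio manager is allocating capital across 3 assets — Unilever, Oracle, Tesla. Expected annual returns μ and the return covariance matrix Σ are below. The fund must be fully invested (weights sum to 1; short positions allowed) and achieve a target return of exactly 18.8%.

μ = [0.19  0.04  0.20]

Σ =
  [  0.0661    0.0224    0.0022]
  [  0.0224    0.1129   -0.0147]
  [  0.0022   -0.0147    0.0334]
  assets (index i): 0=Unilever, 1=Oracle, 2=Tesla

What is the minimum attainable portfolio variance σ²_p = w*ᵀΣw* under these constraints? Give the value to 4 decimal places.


0.0206

x=Σ⁻¹μ = [2.4450  0.6661  6.1201]
y=Σ⁻¹𝟙 = [10.1593  11.3005  34.2445]
a=μᵀx=1.715220  b=𝟙ᵀx=9.231193  c=𝟙ᵀy=55.704325  D=ac−b²=10.330260
λ₁=(c·0.188−b)/D = (55.704325·0.188−9.231193)/10.330260 = 0.120154
λ₂=(a−b·0.188)/D = (1.715220−9.231193·0.188)/10.330260 = -0.001960
w* = 0.120154·x + -0.001960·y:
  w_0 = 0.120154·2.4450 + -0.001960·10.1593 = 0.2739  (Unilever)
  w_1 = 0.120154·0.6661 + -0.001960·11.3005 = 0.0579  (Oracle)
  w_2 = 0.120154·6.1201 + -0.001960·34.2445 = 0.6682  (Tesla)
Σw_i=1.0000  μᵀw=0.1880
σ²=wᵀΣw=λ₁·μ_p+λ₂ = 0.120154·0.188 + -0.001960 = 0.020629 ≈ 0.0206


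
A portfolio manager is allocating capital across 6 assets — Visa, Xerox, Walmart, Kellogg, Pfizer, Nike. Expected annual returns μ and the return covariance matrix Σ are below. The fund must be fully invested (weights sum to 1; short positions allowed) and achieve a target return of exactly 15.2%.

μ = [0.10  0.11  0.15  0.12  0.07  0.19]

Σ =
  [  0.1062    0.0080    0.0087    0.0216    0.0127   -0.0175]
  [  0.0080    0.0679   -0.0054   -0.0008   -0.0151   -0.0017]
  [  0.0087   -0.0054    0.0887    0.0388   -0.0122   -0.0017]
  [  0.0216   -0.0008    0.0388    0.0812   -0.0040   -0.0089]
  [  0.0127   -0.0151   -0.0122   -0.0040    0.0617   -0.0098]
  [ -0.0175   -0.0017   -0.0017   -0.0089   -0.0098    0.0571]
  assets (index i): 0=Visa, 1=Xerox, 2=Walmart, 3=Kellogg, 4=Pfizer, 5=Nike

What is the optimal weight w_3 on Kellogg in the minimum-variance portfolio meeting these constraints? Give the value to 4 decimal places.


u=Σ⁻¹μ = [0.7987  2.3741  1.7405  1.0606  2.6494  4.3148]
v=Σ⁻¹𝟙 = [5.9308  21.9122  12.2270  9.3797  27.5912  26.5446]
a=μᵀu=1.734614  b=𝟙ᵀu=12.937894  c=𝟙ᵀv=103.585486  D=ac−b²=12.291725
λ₁=(c·0.152−b)/D = (103.585486·0.152−12.937894)/12.291725 = 0.228373
λ₂=(a−b·0.152)/D = (1.734614−12.937894·0.152)/12.291725 = -0.018870
w* = 0.228373·u + -0.018870·v:
  w_0 = 0.228373·0.7987 + -0.018870·5.9308 = 0.0705  (Visa)
  w_1 = 0.228373·2.3741 + -0.018870·21.9122 = 0.1287  (Xerox)
  w_2 = 0.228373·1.7405 + -0.018870·12.2270 = 0.1668  (Walmart)
  w_3 = 0.228373·1.0606 + -0.018870·9.3797 = 0.0652  (Kellogg)
  w_4 = 0.228373·2.6494 + -0.018870·27.5912 = 0.0844  (Pfizer)
  w_5 = 0.228373·4.3148 + -0.018870·26.5446 = 0.4845  (Nike)
Σw_i=1.0000  μᵀw=0.1520
σ²=wᵀΣw=λ₁·μ_p+λ₂ = 0.228373·0.152 + -0.018870 = 0.015843 ≈ 0.0158

0.0652


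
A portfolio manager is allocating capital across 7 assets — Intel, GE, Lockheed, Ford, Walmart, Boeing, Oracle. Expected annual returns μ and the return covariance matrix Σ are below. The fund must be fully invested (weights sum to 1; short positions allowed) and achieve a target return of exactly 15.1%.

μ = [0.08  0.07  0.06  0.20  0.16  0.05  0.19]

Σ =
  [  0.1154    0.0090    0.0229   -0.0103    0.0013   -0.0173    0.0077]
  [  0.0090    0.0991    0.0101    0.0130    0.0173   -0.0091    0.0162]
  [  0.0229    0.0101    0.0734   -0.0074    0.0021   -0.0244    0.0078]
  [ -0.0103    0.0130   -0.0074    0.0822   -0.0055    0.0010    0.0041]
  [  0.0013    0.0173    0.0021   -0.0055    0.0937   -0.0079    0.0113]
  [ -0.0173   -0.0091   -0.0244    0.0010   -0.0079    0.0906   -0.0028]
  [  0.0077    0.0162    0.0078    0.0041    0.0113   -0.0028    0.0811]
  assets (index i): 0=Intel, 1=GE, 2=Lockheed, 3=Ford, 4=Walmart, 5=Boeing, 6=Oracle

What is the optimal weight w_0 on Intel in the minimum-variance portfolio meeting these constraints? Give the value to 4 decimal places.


0.0869

x=Σ⁻¹μ = [0.7799  -0.3337  1.0119  2.6842  1.7592  1.1222  1.8960]
y=Σ⁻¹𝟙 = [8.4114  4.3361  16.9345  14.1879  10.8837  18.6625  7.4476]
a=μᵀx=1.334405  b=𝟙ᵀx=8.919640  c=𝟙ᵀy=80.863667  D=ac−b²=28.344892
λ₁=(c·0.151−b)/D = (80.863667·0.151−8.919640)/28.344892 = 0.116098
λ₂=(a−b·0.151)/D = (1.334405−8.919640·0.151)/28.344892 = -0.000440
w* = 0.116098·x + -0.000440·y:
  w_0 = 0.116098·0.7799 + -0.000440·8.4114 = 0.0869  (Intel)
  w_1 = 0.116098·-0.3337 + -0.000440·4.3361 = -0.0407  (GE)
  w_2 = 0.116098·1.0119 + -0.000440·16.9345 = 0.1100  (Lockheed)
  w_3 = 0.116098·2.6842 + -0.000440·14.1879 = 0.3054  (Ford)
  w_4 = 0.116098·1.7592 + -0.000440·10.8837 = 0.1995  (Walmart)
  w_5 = 0.116098·1.1222 + -0.000440·18.6625 = 0.1221  (Boeing)
  w_6 = 0.116098·1.8960 + -0.000440·7.4476 = 0.2168  (Oracle)
Σw_i=1.0000  μᵀw=0.1510
σ²=wᵀΣw=λ₁·μ_p+λ₂ = 0.116098·0.151 + -0.000440 = 0.017091 ≈ 0.0171


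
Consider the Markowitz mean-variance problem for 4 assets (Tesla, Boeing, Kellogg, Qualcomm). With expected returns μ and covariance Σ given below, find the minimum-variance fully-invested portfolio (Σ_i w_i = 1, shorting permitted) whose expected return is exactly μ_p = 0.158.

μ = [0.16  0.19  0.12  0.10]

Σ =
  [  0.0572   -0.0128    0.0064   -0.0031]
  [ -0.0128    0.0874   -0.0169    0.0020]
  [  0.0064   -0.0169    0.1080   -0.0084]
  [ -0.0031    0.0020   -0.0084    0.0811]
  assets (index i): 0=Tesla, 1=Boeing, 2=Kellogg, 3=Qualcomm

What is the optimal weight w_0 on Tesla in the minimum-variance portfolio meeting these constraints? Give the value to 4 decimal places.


p=Σ⁻¹μ = [3.3631  2.9198  1.4809  1.4430]
q=Σ⁻¹𝟙 = [20.5993  16.3999  11.6878  13.9240]
a=μᵀp=1.414865  b=𝟙ᵀp=9.206798  c=𝟙ᵀq=62.610965  D=ac−b²=3.820912
λ₁=(c·0.158−b)/D = (62.610965·0.158−9.206798)/3.820912 = 0.179469
λ₂=(a−b·0.158)/D = (1.414865−9.206798·0.158)/3.820912 = -0.010419
w* = 0.179469·p + -0.010419·q:
  w_0 = 0.179469·3.3631 + -0.010419·20.5993 = 0.3889  (Tesla)
  w_1 = 0.179469·2.9198 + -0.010419·16.3999 = 0.3531  (Boeing)
  w_2 = 0.179469·1.4809 + -0.010419·11.6878 = 0.1440  (Kellogg)
  w_3 = 0.179469·1.4430 + -0.010419·13.9240 = 0.1139  (Qualcomm)
Σw_i=1.0000  μᵀw=0.1580
σ²=wᵀΣw=λ₁·μ_p+λ₂ = 0.179469·0.158 + -0.010419 = 0.017937 ≈ 0.0179

0.3889


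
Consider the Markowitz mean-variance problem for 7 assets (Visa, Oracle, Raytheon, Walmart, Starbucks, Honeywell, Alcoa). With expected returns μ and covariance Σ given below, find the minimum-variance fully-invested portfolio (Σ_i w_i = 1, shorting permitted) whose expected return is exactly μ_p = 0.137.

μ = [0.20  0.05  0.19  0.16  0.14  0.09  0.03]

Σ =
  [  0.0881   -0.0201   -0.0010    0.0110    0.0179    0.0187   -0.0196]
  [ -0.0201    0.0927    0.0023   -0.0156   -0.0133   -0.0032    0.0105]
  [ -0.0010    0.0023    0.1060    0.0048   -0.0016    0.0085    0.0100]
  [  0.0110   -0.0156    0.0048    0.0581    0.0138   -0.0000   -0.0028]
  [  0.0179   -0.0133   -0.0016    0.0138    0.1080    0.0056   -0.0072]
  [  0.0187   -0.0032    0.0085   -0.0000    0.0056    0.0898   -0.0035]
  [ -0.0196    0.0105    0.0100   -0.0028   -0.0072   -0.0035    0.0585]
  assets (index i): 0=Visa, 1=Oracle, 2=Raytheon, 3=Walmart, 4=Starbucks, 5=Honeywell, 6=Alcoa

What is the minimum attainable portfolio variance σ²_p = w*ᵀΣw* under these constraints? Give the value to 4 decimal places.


g=Σ⁻¹μ = [2.2699  1.4246  1.5585  2.4232  0.8538  0.4184  0.9973]
h=Σ⁻¹𝟙 = [13.9553  15.7037  5.9579  17.4527  7.6437  8.5368  20.2194]
a=μᵀg=1.396136  b=𝟙ᵀg=9.945699  c=𝟙ᵀh=89.469631  D=ac−b²=25.994808
λ₁=(c·0.137−b)/D = (89.469631·0.137−9.945699)/25.994808 = 0.088927
λ₂=(a−b·0.137)/D = (1.396136−9.945699·0.137)/25.994808 = 0.001292
w* = 0.088927·g + 0.001292·h:
  w_0 = 0.088927·2.2699 + 0.001292·13.9553 = 0.2199  (Visa)
  w_1 = 0.088927·1.4246 + 0.001292·15.7037 = 0.1470  (Oracle)
  w_2 = 0.088927·1.5585 + 0.001292·5.9579 = 0.1463  (Raytheon)
  w_3 = 0.088927·2.4232 + 0.001292·17.4527 = 0.2380  (Walmart)
  w_4 = 0.088927·0.8538 + 0.001292·7.6437 = 0.0858  (Starbucks)
  w_5 = 0.088927·0.4184 + 0.001292·8.5368 = 0.0482  (Honeywell)
  w_6 = 0.088927·0.9973 + 0.001292·20.2194 = 0.1148  (Alcoa)
Σw_i=1.0000  μᵀw=0.1370
σ²=wᵀΣw=λ₁·μ_p+λ₂ = 0.088927·0.137 + 0.001292 = 0.013475 ≈ 0.0135

0.0135


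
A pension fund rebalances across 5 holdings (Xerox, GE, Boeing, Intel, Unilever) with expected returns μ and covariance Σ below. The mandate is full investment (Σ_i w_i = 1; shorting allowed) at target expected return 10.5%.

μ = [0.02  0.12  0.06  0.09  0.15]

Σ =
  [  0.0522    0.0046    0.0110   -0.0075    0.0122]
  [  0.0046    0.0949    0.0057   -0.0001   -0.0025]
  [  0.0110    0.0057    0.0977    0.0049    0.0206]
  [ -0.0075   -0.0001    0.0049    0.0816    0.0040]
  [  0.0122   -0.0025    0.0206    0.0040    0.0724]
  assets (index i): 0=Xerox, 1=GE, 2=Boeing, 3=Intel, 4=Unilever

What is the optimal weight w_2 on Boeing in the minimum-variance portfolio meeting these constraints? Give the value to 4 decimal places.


u=Σ⁻¹μ = [-0.0851  1.3201  0.0628  0.9920  2.0591]
v=Σ⁻¹𝟙 = [16.9662  9.6565  5.1902  13.0690  9.0878]
a=μᵀu=0.558625  b=𝟙ᵀu=4.348895  c=𝟙ᵀv=53.969645  D=ac−b²=11.235913
λ₁=(c·0.105−b)/D = (53.969645·0.105−4.348895)/11.235913 = 0.117295
λ₂=(a−b·0.105)/D = (0.558625−4.348895·0.105)/11.235913 = 0.009077
w* = 0.117295·u + 0.009077·v:
  w_0 = 0.117295·-0.0851 + 0.009077·16.9662 = 0.1440  (Xerox)
  w_1 = 0.117295·1.3201 + 0.009077·9.6565 = 0.2425  (GE)
  w_2 = 0.117295·0.0628 + 0.009077·5.1902 = 0.0545  (Boeing)
  w_3 = 0.117295·0.9920 + 0.009077·13.0690 = 0.2350  (Intel)
  w_4 = 0.117295·2.0591 + 0.009077·9.0878 = 0.3240  (Unilever)
Σw_i=1.0000  μᵀw=0.1050
σ²=wᵀΣw=λ₁·μ_p+λ₂ = 0.117295·0.105 + 0.009077 = 0.021393 ≈ 0.0214

0.0545


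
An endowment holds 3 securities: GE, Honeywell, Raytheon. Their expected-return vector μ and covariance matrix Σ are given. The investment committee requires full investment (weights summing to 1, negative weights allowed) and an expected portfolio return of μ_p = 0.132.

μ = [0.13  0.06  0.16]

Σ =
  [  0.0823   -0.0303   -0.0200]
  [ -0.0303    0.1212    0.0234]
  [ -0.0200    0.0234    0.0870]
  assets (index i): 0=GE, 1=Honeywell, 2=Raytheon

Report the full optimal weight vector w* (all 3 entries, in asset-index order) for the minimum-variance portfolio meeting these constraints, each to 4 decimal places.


g=Σ⁻¹μ = [2.3578  0.6590  2.2038]
h=Σ⁻¹𝟙 = [19.2044  10.5270  13.0776]
a=μᵀg=0.698666  b=𝟙ᵀg=5.220618  c=𝟙ᵀh=42.809080  D=ac−b²=2.654401
λ₁=(c·0.132−b)/D = (42.809080·0.132−5.220618)/2.654401 = 0.162063
λ₂=(a−b·0.132)/D = (0.698666−5.220618·0.132)/2.654401 = 0.003596
w* = 0.162063·g + 0.003596·h:
  w_0 = 0.162063·2.3578 + 0.003596·19.2044 = 0.4512  (GE)
  w_1 = 0.162063·0.6590 + 0.003596·10.5270 = 0.1447  (Honeywell)
  w_2 = 0.162063·2.2038 + 0.003596·13.0776 = 0.4042  (Raytheon)
Σw_i=1.0000  μᵀw=0.1320
σ²=wᵀΣw=λ₁·μ_p+λ₂ = 0.162063·0.132 + 0.003596 = 0.024988 ≈ 0.0250

0.4512  0.1447  0.4042


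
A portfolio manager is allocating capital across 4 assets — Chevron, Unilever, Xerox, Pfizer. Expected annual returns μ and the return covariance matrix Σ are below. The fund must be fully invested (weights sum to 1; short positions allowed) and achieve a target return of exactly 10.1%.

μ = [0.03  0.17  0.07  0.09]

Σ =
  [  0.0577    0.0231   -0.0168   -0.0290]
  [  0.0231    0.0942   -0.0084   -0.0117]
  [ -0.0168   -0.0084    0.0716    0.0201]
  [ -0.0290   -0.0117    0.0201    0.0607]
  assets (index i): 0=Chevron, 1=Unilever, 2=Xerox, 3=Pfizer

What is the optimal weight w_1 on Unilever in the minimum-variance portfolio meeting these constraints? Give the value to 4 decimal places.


g=Σ⁻¹μ = [1.0568  1.8790  0.8670  2.0627]
h=Σ⁻¹𝟙 = [33.1366  7.3748  14.4851  28.9307]
a=μᵀg=0.597472  b=𝟙ᵀg=5.865547  c=𝟙ᵀh=83.927344  D=ac−b²=15.739560
λ₁=(c·0.101−b)/D = (83.927344·0.101−5.865547)/15.739560 = 0.165895
λ₂=(a−b·0.101)/D = (0.597472−5.865547·0.101)/15.739560 = 0.000321
w* = 0.165895·g + 0.000321·h:
  w_0 = 0.165895·1.0568 + 0.000321·33.1366 = 0.1860  (Chevron)
  w_1 = 0.165895·1.8790 + 0.000321·7.3748 = 0.3141  (Unilever)
  w_2 = 0.165895·0.8670 + 0.000321·14.4851 = 0.1485  (Xerox)
  w_3 = 0.165895·2.0627 + 0.000321·28.9307 = 0.3515  (Pfizer)
Σw_i=1.0000  μᵀw=0.1010
σ²=wᵀΣw=λ₁·μ_p+λ₂ = 0.165895·0.101 + 0.000321 = 0.017076 ≈ 0.0171

0.3141


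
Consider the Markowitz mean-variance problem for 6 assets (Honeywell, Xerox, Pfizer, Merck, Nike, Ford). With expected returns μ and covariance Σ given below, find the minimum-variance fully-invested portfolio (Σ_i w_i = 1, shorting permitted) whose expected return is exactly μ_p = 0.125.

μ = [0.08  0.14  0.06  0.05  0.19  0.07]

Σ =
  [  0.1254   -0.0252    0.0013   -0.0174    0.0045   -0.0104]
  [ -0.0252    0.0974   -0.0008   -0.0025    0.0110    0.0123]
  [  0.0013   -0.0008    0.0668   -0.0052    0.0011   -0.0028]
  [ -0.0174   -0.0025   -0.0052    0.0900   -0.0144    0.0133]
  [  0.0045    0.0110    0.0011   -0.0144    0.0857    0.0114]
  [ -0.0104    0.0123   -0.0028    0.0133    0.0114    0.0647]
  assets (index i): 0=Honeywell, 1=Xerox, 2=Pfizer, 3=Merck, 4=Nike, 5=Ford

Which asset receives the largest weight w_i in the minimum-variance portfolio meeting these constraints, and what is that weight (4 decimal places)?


x=Σ⁻¹μ = [1.0352  1.4530  0.9659  1.1266  2.0982  0.4126]
y=Σ⁻¹𝟙 = [12.7299  11.5010  16.3126  14.8380  10.3243  11.1524]
a=μᵀx=0.828056  b=𝟙ᵀx=7.091464  c=𝟙ᵀy=76.858120  D=ac−b²=13.353972
λ₁=(c·0.125−b)/D = (76.858120·0.125−7.091464)/13.353972 = 0.188393
λ₂=(a−b·0.125)/D = (0.828056−7.091464·0.125)/13.353972 = -0.004372
w* = 0.188393·x + -0.004372·y:
  w_0 = 0.188393·1.0352 + -0.004372·12.7299 = 0.1394  (Honeywell)
  w_1 = 0.188393·1.4530 + -0.004372·11.5010 = 0.2235  (Xerox)
  w_2 = 0.188393·0.9659 + -0.004372·16.3126 = 0.1107  (Pfizer)
  w_3 = 0.188393·1.1266 + -0.004372·14.8380 = 0.1474  (Merck)
  w_4 = 0.188393·2.0982 + -0.004372·10.3243 = 0.3502  (Nike)
  w_5 = 0.188393·0.4126 + -0.004372·11.1524 = 0.0290  (Ford)
Σw_i=1.0000  μᵀw=0.1250
σ²=wᵀΣw=λ₁·μ_p+λ₂ = 0.188393·0.125 + -0.004372 = 0.019178 ≈ 0.0192

Nike (0.3502)
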